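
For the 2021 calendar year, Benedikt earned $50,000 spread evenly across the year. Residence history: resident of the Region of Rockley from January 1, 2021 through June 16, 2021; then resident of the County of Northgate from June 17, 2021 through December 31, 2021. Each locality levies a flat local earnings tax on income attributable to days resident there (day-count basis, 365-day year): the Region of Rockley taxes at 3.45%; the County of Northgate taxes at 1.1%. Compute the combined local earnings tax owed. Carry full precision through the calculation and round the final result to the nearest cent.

$1,087.60

The Region of Rockley, January 1 – June 16, 2021: 167 days → $50,000 × 3.45% × 167/365 = $789.2466
The County of Northgate, June 17 – December 31, 2021: 198 days → $50,000 × 1.1% × 198/365 = $298.3562
Total = $1,087.6027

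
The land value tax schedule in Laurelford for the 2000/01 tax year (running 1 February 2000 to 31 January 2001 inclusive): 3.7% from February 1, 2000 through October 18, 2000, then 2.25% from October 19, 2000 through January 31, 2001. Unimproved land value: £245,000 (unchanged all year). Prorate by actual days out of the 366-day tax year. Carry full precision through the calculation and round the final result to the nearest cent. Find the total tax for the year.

£8,045.84

February 1 – October 18, 2000: 261 days at 3.7% → £245,000 × 3.7% × 261/366 = £6,464.3852
October 19, 2000 – January 31, 2001: 105 days at 2.25% → £245,000 × 2.25% × 105/366 = £1,581.4549
Total = £8,045.8402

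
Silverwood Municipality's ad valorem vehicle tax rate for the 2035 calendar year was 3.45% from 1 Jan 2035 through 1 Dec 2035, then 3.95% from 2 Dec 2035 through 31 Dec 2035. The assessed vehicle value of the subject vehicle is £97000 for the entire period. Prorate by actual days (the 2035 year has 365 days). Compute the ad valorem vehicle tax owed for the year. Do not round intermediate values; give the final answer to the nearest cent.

£3386.36

1 Jan – 1 Dec 2035: 335 days at 3.45% → £97000 × 3.45% × 335/365 = £3071.4452
2 Dec – 31 Dec 2035: 30 days at 3.95% → £97000 × 3.95% × 30/365 = £314.9178
Total = £3386.3630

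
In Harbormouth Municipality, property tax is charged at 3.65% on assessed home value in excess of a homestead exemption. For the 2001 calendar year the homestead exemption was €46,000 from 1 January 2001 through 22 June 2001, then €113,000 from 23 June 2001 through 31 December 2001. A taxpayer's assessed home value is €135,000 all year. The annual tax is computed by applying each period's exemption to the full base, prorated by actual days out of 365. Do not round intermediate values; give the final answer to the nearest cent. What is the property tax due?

1 January – 22 June 2001: 173 days, exemption €46,000 → (€135,000 − €46,000) × 3.65% × 173/365 = €1,539.7000
23 June – 31 December 2001: 192 days, exemption €113,000 → (€135,000 − €113,000) × 3.65% × 192/365 = €422.4000
Total = €1,962.1000

€1,962.10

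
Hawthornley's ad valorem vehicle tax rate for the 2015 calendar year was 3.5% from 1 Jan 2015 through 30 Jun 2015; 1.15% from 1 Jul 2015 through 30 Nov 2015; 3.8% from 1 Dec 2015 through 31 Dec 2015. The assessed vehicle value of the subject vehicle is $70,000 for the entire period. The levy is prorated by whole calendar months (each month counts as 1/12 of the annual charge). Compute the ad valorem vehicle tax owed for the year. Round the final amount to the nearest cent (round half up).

1 Jan – 30 Jun 2015: 6 months at 3.5% → $70,000 × 3.5% × 6/12 = $1,225.0000
1 Jul – 30 Nov 2015: 5 months at 1.15% → $70,000 × 1.15% × 5/12 = $335.4167
1 Dec – 31 Dec 2015: 1 month at 3.8% → $70,000 × 3.8% × 1/12 = $221.6667
Total = $1,782.0833

$1,782.08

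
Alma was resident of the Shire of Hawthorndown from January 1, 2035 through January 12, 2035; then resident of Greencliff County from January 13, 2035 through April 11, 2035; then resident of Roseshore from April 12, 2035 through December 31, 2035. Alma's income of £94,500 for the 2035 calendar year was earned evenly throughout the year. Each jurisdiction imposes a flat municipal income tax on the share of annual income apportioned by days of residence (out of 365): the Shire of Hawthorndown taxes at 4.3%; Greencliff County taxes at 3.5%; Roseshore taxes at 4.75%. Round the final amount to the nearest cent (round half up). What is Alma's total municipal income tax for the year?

£4,186.74

The Shire of Hawthorndown, January 1 – January 12, 2035: 12 days → £94,500 × 4.3% × 12/365 = £133.5945
Greencliff County, January 13 – April 11, 2035: 89 days → £94,500 × 3.5% × 89/365 = £806.4863
Roseshore, April 12 – December 31, 2035: 264 days → £94,500 × 4.75% × 264/365 = £3,246.6575
Total = £4,186.7384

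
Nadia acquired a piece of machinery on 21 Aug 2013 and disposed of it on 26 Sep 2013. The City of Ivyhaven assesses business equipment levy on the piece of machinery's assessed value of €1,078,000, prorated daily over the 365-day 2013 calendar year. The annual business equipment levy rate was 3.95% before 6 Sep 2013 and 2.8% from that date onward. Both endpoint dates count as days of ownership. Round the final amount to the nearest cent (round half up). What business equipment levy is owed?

€3,603.18

21 Aug – 5 Sep 2013: 16 days at 3.95% → €1,078,000 × 3.95% × 16/365 = €1,866.5644
6 Sep – 26 Sep 2013: 21 days at 2.8% → €1,078,000 × 2.8% × 21/365 = €1,736.6137
Total = €3,603.1781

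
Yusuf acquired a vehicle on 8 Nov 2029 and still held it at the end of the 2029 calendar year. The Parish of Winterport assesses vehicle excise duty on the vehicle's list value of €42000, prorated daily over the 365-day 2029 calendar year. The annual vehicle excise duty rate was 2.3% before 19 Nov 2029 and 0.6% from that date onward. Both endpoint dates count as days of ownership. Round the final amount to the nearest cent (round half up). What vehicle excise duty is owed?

€58.80

8 Nov – 18 Nov 2029: 11 days at 2.3% → €42000 × 2.3% × 11/365 = €29.1123
19 Nov – 31 Dec 2029: 43 days at 0.6% → €42000 × 0.6% × 43/365 = €29.6877
Total = €58.8000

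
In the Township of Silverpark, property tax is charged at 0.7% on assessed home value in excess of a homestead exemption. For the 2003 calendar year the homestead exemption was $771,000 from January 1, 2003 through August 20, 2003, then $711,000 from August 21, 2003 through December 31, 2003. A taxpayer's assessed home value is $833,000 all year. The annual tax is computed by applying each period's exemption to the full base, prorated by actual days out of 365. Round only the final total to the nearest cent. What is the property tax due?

$587.04

January 1 – August 20, 2003: 232 days, exemption $771,000 → ($833,000 − $771,000) × 0.7% × 232/365 = $275.8575
August 21 – December 31, 2003: 133 days, exemption $711,000 → ($833,000 − $711,000) × 0.7% × 133/365 = $311.1836
Total = $587.0411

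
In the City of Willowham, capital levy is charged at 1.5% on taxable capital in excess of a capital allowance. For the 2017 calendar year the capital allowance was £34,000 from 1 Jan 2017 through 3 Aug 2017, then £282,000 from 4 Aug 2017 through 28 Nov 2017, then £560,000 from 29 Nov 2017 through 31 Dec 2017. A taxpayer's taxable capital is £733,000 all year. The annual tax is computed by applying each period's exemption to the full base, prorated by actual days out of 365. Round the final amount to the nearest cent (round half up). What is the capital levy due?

£8,579.22

1 Jan – 3 Aug 2017: 215 days, exemption £34,000 → (£733,000 − £34,000) × 1.5% × 215/365 = £6,176.0959
4 Aug – 28 Nov 2017: 117 days, exemption £282,000 → (£733,000 − £282,000) × 1.5% × 117/365 = £2,168.5068
29 Nov – 31 Dec 2017: 33 days, exemption £560,000 → (£733,000 − £560,000) × 1.5% × 33/365 = £234.6164
Total = £8,579.2192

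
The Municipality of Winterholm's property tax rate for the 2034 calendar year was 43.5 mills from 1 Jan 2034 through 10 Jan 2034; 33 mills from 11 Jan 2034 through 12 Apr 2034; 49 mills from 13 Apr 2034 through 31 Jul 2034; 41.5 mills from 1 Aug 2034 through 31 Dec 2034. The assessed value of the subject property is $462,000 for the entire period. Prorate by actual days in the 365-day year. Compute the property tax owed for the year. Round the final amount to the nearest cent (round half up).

$19,252.74

1 Jan – 10 Jan 2034: 10 days at 43.5 mills → $462,000 × 4.35% × 10/365 = $550.6027
11 Jan – 12 Apr 2034: 92 days at 33 mills → $462,000 × 3.3% × 92/365 = $3,842.8274
13 Apr – 31 Jul 2034: 110 days at 49 mills → $462,000 × 4.9% × 110/365 = $6,822.4110
1 Aug – 31 Dec 2034: 153 days at 41.5 mills → $462,000 × 4.15% × 153/365 = $8,036.9014
Total = $19,252.7425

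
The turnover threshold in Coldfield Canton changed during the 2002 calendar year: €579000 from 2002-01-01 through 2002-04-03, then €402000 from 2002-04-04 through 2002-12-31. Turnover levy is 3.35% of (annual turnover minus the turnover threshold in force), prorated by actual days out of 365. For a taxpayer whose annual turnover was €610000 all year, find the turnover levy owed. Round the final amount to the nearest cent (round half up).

€5457.20

2002-01-01 to 2002-04-03: 93 days, exemption €579000 → (€610000 − €579000) × 3.35% × 93/365 = €264.6041
2002-04-04 to 2002-12-31: 272 days, exemption €402000 → (€610000 − €402000) × 3.35% × 272/365 = €5192.5918
Total = €5457.1959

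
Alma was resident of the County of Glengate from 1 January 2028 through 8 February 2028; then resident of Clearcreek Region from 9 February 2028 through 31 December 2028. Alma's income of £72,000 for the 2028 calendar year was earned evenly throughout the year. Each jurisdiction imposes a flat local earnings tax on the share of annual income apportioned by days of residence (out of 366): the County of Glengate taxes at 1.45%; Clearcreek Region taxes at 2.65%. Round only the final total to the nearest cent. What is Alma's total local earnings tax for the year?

£1,815.93

The County of Glengate, 1 January – 8 February 2028: 39 days → £72,000 × 1.45% × 39/366 = £111.2459
Clearcreek Region, 9 February – 31 December 2028: 327 days → £72,000 × 2.65% × 327/366 = £1,704.6885
Total = £1,815.9344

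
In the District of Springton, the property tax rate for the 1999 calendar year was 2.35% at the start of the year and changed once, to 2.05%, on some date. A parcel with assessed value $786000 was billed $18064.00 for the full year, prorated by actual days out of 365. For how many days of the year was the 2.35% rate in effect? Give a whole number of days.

Let d = days at the first rate; then 365 − d days at the second rate.
$786000 × [2.35%·d + 2.05%·(365−d)] / 365 = $18064.00
Solving gives d = 302, so the new rate took effect on 30 October 1999.

302 days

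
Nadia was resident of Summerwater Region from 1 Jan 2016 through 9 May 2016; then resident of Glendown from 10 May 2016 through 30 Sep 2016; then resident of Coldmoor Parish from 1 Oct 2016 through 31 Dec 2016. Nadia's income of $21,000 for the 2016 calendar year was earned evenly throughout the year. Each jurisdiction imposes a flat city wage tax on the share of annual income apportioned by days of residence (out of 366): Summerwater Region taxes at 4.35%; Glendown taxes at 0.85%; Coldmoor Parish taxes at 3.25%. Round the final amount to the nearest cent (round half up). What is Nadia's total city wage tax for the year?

$566.25

Summerwater Region, 1 Jan – 9 May 2016: 130 days → $21,000 × 4.35% × 130/366 = $324.4672
Glendown, 10 May – 30 Sep 2016: 144 days → $21,000 × 0.85% × 144/366 = $70.2295
Coldmoor Parish, 1 Oct – 31 Dec 2016: 92 days → $21,000 × 3.25% × 92/366 = $171.5574
Total = $566.2541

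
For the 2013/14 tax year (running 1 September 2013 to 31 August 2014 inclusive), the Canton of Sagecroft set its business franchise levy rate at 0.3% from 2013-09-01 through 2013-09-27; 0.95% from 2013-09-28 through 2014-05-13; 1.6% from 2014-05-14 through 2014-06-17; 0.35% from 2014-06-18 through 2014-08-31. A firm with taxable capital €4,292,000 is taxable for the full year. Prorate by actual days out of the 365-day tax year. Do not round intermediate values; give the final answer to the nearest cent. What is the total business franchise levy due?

2013-09-01 to 2013-09-27: 27 days at 0.3% → €4,292,000 × 0.3% × 27/365 = €952.4712
2013-09-28 to 2014-05-13: 228 days at 0.95% → €4,292,000 × 0.95% × 228/365 = €25,469.7863
2014-05-14 to 2014-06-17: 35 days at 1.6% → €4,292,000 × 1.6% × 35/365 = €6,584.9863
2014-06-18 to 2014-08-31: 75 days at 0.35% → €4,292,000 × 0.35% × 75/365 = €3,086.7123
Total = €36,093.9562

€36,093.96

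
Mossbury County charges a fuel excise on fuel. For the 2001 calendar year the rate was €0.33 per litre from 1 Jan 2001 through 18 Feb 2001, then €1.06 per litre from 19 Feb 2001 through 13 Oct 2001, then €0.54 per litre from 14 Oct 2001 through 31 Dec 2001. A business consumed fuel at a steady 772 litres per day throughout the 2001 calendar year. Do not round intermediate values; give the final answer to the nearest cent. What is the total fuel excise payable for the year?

€239,358.60

1 Jan – 18 Feb 2001: 49 days × 772 litres/day = 37,828 litres at €0.33/litre → €12,483.24
19 Feb – 13 Oct 2001: 237 days × 772 litres/day = 182,964 litres at €1.06/litre → €193,941.84
14 Oct – 31 Dec 2001: 79 days × 772 litres/day = 60,988 litres at €0.54/litre → €32,933.52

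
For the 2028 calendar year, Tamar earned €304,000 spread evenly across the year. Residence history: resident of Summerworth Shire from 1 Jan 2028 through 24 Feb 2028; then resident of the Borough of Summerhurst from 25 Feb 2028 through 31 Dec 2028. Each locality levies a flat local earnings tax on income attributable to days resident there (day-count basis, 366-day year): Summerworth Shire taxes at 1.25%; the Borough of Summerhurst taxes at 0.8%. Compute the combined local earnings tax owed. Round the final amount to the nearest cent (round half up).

€2,637.57

Summerworth Shire, 1 Jan – 24 Feb 2028: 55 days → €304,000 × 1.25% × 55/366 = €571.0383
The Borough of Summerhurst, 25 Feb – 31 Dec 2028: 311 days → €304,000 × 0.8% × 311/366 = €2,066.5355
Total = €2,637.5738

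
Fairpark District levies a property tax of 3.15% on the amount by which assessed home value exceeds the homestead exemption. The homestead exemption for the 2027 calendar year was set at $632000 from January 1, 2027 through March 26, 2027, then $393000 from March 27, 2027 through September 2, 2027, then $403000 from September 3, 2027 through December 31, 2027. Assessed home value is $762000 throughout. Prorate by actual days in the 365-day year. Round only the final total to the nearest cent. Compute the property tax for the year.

$9766.73

January 1 – March 26, 2027: 85 days, exemption $632000 → ($762000 − $632000) × 3.15% × 85/365 = $953.6301
March 27 – September 2, 2027: 160 days, exemption $393000 → ($762000 − $393000) × 3.15% × 160/365 = $5095.2329
September 3 – December 31, 2027: 120 days, exemption $403000 → ($762000 − $403000) × 3.15% × 120/365 = $3717.8630
Total = $9766.7260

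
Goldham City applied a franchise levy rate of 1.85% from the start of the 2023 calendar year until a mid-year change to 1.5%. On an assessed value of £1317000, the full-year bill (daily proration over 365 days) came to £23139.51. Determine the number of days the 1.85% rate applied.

268 days

Let d = days at the first rate; then 365 − d days at the second rate.
£1317000 × [1.85%·d + 1.5%·(365−d)] / 365 = £23139.51
Solving gives d = 268, so the new rate took effect on 26 Sep 2023.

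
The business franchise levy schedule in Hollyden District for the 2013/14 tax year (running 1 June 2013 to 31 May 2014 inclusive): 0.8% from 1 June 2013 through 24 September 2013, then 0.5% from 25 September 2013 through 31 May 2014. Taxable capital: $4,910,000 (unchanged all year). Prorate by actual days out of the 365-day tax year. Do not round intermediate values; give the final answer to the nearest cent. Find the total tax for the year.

1 June – 24 September 2013: 116 days at 0.8% → $4,910,000 × 0.8% × 116/365 = $12,483.5068
25 September 2013 – 31 May 2014: 249 days at 0.5% → $4,910,000 × 0.5% × 249/365 = $16,747.8082
Total = $29,231.3151

$29,231.32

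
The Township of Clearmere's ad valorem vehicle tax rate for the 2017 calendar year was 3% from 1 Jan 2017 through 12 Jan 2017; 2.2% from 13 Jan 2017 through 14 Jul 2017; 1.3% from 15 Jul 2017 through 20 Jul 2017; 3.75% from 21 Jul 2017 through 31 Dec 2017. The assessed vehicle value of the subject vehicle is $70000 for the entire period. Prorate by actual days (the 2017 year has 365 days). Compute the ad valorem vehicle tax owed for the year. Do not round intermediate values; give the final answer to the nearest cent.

1 Jan – 12 Jan 2017: 12 days at 3% → $70000 × 3% × 12/365 = $69.0411
13 Jan – 14 Jul 2017: 183 days at 2.2% → $70000 × 2.2% × 183/365 = $772.1096
15 Jul – 20 Jul 2017: 6 days at 1.3% → $70000 × 1.3% × 6/365 = $14.9589
21 Jul – 31 Dec 2017: 164 days at 3.75% → $70000 × 3.75% × 164/365 = $1179.4521
Total = $2035.5616

$2035.56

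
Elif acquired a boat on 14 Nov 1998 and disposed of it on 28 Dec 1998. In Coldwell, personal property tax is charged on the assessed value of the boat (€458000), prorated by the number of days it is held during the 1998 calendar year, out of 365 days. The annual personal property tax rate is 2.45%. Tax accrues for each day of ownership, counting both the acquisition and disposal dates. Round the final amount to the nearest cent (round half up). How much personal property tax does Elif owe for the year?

Days held (14 Nov – 28 Dec 1998): 45 out of 365
Tax = €458000 × 2.45% × 45/365 = €1383.4110

€1383.41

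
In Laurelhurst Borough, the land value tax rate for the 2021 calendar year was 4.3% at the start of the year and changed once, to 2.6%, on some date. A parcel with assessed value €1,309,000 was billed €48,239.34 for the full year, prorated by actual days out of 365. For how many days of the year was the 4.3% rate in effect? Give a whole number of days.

Let d = days at the first rate; then 365 − d days at the second rate.
€1,309,000 × [4.3%·d + 2.6%·(365−d)] / 365 = €48,239.34
Solving gives d = 233, so the new rate took effect on 22 August 2021.

233 days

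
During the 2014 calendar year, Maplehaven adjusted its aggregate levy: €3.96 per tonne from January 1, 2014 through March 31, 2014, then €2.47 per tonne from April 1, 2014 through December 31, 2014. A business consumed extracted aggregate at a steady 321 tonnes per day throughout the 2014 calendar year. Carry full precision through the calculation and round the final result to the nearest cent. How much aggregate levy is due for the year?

€332,443.65

January 1 – March 31, 2014: 90 days × 321 tonnes/day = 28,890 tonnes at €3.96/tonne → €114,404.40
April 1 – December 31, 2014: 275 days × 321 tonnes/day = 88,275 tonnes at €2.47/tonne → €218,039.25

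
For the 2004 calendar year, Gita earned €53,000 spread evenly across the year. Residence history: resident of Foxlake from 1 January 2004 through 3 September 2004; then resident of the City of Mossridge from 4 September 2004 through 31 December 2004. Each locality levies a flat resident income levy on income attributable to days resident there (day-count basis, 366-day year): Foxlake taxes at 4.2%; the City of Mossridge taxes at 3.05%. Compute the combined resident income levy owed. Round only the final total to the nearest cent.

€2,027.83

Foxlake, 1 January – 3 September 2004: 247 days → €53,000 × 4.2% × 247/366 = €1,502.2459
The City of Mossridge, 4 September – 31 December 2004: 119 days → €53,000 × 3.05% × 119/366 = €525.5833
Total = €2,027.8292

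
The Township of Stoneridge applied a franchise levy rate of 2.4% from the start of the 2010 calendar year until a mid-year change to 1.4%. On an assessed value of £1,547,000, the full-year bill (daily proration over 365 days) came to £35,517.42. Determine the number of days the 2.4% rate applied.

327 days

Let d = days at the first rate; then 365 − d days at the second rate.
£1,547,000 × [2.4%·d + 1.4%·(365−d)] / 365 = £35,517.42
Solving gives d = 327, so the new rate took effect on 24 Nov 2010.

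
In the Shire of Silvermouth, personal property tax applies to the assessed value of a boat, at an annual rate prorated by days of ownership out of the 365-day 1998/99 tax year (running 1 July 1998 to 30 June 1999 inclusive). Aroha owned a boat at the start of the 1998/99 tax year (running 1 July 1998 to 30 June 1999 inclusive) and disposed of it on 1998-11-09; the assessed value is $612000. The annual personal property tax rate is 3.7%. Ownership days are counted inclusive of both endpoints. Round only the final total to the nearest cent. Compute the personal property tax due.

Days held (1998-07-01 to 1998-11-09): 132 out of 365
Tax = $612000 × 3.7% × 132/365 = $8189.0630

$8189.06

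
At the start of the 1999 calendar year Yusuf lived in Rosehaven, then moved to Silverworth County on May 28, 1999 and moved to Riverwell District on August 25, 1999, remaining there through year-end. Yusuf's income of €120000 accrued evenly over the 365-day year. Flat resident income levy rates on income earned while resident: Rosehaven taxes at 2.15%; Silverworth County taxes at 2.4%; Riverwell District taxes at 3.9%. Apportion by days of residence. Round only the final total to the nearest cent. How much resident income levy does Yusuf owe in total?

Rosehaven, January 1 – May 27, 1999: 147 days → €120000 × 2.15% × 147/365 = €1039.0685
Silverworth County, May 28 – August 24, 1999: 89 days → €120000 × 2.4% × 89/365 = €702.2466
Riverwell District, August 25 – December 31, 1999: 129 days → €120000 × 3.9% × 129/365 = €1654.0274
Total = €3395.3425

€3395.34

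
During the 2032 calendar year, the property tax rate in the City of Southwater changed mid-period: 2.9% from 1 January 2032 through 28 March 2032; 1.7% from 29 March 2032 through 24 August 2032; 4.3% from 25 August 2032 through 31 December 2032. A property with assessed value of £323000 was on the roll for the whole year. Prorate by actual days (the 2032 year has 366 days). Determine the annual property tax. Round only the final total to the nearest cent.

£9382.89

1 January – 28 March 2032: 88 days at 2.9% → £323000 × 2.9% × 88/366 = £2252.1749
29 March – 24 August 2032: 149 days at 1.7% → £323000 × 1.7% × 149/366 = £2235.4071
25 August – 31 December 2032: 129 days at 4.3% → £323000 × 4.3% × 129/366 = £4895.3033
Total = £9382.8852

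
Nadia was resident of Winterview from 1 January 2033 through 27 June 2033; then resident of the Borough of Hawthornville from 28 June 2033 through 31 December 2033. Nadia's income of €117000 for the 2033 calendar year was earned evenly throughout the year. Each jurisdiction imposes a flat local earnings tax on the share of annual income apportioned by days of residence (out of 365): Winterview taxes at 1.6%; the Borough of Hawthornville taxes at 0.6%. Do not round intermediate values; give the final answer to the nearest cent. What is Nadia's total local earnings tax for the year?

Winterview, 1 January – 27 June 2033: 178 days → €117000 × 1.6% × 178/365 = €912.9205
The Borough of Hawthornville, 28 June – 31 December 2033: 187 days → €117000 × 0.6% × 187/365 = €359.6548
Total = €1272.5753

€1272.58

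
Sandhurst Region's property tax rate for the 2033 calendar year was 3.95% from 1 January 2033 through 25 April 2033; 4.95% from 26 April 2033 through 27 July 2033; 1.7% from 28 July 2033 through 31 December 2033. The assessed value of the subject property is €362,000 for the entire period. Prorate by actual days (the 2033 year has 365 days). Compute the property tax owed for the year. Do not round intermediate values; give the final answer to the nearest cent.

1 January – 25 April 2033: 115 days at 3.95% → €362,000 × 3.95% × 115/365 = €4,505.1644
26 April – 27 July 2033: 93 days at 4.95% → €362,000 × 4.95% × 93/365 = €4,565.6630
28 July – 31 December 2033: 157 days at 1.7% → €362,000 × 1.7% × 157/365 = €2,647.0630
Total = €11,717.8904

€11,717.89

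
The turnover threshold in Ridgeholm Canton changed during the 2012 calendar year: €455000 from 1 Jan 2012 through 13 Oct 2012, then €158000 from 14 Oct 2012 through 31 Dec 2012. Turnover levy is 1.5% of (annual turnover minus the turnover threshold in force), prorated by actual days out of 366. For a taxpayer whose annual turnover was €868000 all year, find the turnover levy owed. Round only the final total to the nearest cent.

1 Jan – 13 Oct 2012: 287 days, exemption €455000 → (€868000 − €455000) × 1.5% × 287/366 = €4857.8279
14 Oct – 31 Dec 2012: 79 days, exemption €158000 → (€868000 − €158000) × 1.5% × 79/366 = €2298.7705
Total = €7156.5984

€7156.60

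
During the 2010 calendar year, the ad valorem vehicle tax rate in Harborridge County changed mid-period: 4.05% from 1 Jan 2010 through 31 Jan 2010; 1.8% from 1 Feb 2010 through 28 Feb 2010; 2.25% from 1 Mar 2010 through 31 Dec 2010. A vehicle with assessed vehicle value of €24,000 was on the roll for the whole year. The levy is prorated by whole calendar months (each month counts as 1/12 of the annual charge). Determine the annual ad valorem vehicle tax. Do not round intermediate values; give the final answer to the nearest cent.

1 Jan – 31 Jan 2010: 1 month at 4.05% → €24,000 × 4.05% × 1/12 = €81.0000
1 Feb – 28 Feb 2010: 1 month at 1.8% → €24,000 × 1.8% × 1/12 = €36.0000
1 Mar – 31 Dec 2010: 10 months at 2.25% → €24,000 × 2.25% × 10/12 = €450.0000
Total = €567.0000

€567.00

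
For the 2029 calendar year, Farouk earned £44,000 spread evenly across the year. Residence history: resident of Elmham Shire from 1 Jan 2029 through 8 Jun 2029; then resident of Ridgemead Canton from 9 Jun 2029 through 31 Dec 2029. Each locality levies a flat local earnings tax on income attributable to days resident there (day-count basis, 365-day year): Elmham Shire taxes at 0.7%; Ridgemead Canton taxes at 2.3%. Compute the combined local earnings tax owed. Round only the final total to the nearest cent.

£705.33

Elmham Shire, 1 Jan – 8 Jun 2029: 159 days → £44,000 × 0.7% × 159/365 = £134.1699
Ridgemead Canton, 9 Jun – 31 Dec 2029: 206 days → £44,000 × 2.3% × 206/365 = £571.1562
Total = £705.3260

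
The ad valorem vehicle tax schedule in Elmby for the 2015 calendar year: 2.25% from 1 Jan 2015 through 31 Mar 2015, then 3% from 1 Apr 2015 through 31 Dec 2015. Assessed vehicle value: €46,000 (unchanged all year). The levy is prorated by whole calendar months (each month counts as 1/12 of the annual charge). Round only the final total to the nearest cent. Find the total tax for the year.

€1,293.75

1 Jan – 31 Mar 2015: 3 months at 2.25% → €46,000 × 2.25% × 3/12 = €258.7500
1 Apr – 31 Dec 2015: 9 months at 3% → €46,000 × 3% × 9/12 = €1,035.0000
Total = €1,293.7500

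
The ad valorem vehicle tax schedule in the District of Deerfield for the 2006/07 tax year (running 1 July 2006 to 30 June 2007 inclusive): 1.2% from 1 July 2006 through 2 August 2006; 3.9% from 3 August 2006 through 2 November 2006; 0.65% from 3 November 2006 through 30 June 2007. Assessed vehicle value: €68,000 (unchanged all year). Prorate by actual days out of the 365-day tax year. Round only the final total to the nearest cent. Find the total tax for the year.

€1,032.85

1 July – 2 August 2006: 33 days at 1.2% → €68,000 × 1.2% × 33/365 = €73.7753
3 August – 2 November 2006: 92 days at 3.9% → €68,000 × 3.9% × 92/365 = €668.4493
3 November 2006 – 30 June 2007: 240 days at 0.65% → €68,000 × 0.65% × 240/365 = €290.6301
Total = €1,032.8548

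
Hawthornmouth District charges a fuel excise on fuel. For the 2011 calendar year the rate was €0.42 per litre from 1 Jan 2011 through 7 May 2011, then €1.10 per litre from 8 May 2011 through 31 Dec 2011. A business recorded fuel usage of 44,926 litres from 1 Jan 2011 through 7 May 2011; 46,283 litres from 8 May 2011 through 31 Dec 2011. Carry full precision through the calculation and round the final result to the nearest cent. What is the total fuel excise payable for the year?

€69780.22

1 Jan – 7 May 2011: 44,926 litres at €0.42/litre → €18868.92
8 May – 31 Dec 2011: 46,283 litres at €1.10/litre → €50911.30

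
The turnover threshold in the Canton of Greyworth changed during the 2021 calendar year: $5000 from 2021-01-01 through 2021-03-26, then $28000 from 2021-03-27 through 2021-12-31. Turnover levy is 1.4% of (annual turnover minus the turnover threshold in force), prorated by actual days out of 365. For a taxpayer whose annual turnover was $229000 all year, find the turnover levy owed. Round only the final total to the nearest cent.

2021-01-01 to 2021-03-26: 85 days, exemption $5000 → ($229000 − $5000) × 1.4% × 85/365 = $730.3014
2021-03-27 to 2021-12-31: 280 days, exemption $28000 → ($229000 − $28000) × 1.4% × 280/365 = $2158.6849
Total = $2888.9863

$2888.99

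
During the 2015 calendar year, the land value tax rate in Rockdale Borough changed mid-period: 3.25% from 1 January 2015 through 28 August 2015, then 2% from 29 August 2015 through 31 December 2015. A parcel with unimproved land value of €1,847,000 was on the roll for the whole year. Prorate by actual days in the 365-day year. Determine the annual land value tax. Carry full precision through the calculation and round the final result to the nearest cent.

€52,120.82

1 January – 28 August 2015: 240 days at 3.25% → €1,847,000 × 3.25% × 240/365 = €39,470.1370
29 August – 31 December 2015: 125 days at 2% → €1,847,000 × 2% × 125/365 = €12,650.6849
Total = €52,120.8219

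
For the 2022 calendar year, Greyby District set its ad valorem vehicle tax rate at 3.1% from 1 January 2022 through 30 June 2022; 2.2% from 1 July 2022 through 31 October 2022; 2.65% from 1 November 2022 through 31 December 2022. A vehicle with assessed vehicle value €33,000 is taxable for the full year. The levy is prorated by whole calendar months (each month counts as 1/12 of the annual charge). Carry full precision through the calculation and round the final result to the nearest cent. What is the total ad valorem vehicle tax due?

€899.25

1 January – 30 June 2022: 6 months at 3.1% → €33,000 × 3.1% × 6/12 = €511.5000
1 July – 31 October 2022: 4 months at 2.2% → €33,000 × 2.2% × 4/12 = €242.0000
1 November – 31 December 2022: 2 months at 2.65% → €33,000 × 2.65% × 2/12 = €145.7500
Total = €899.2500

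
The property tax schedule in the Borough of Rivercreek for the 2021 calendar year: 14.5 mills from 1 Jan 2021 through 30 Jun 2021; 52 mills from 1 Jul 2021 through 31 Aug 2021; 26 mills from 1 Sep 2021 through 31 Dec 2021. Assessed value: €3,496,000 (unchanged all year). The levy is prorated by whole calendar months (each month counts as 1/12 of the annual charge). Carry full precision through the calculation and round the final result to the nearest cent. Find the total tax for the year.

1 Jan – 30 Jun 2021: 6 months at 14.5 mills → €3,496,000 × 1.45% × 6/12 = €25,346.0000
1 Jul – 31 Aug 2021: 2 months at 52 mills → €3,496,000 × 5.2% × 2/12 = €30,298.6667
1 Sep – 31 Dec 2021: 4 months at 26 mills → €3,496,000 × 2.6% × 4/12 = €30,298.6667
Total = €85,943.3333

€85,943.33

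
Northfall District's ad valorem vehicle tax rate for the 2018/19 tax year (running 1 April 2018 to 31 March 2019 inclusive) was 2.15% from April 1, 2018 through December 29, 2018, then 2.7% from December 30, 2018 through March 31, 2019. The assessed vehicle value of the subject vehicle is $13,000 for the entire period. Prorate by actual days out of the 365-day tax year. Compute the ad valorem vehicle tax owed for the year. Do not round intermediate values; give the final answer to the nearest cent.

April 1 – December 29, 2018: 273 days at 2.15% → $13,000 × 2.15% × 273/365 = $209.0507
December 30, 2018 – March 31, 2019: 92 days at 2.7% → $13,000 × 2.7% × 92/365 = $88.4712
Total = $297.5219

$297.52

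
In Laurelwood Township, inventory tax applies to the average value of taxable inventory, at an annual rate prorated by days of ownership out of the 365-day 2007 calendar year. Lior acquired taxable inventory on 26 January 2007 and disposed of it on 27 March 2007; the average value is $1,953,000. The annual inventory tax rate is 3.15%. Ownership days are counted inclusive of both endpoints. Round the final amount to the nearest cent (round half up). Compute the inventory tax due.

$10,281.34

Days held (26 January – 27 March 2007): 61 out of 365
Tax = $1,953,000 × 3.15% × 61/365 = $10,281.3411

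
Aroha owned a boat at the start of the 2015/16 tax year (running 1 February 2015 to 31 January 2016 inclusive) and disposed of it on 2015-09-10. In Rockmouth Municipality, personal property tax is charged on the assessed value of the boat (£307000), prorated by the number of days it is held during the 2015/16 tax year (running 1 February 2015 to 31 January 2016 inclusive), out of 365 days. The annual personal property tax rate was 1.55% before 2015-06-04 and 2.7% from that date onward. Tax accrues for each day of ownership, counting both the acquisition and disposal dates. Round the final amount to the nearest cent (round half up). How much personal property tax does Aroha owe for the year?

2015-02-01 to 2015-06-03: 123 days at 1.55% → £307000 × 1.55% × 123/365 = £1603.5493
2015-06-04 to 2015-09-10: 99 days at 2.7% → £307000 × 2.7% × 99/365 = £2248.2493
Total = £3851.7986

£3851.80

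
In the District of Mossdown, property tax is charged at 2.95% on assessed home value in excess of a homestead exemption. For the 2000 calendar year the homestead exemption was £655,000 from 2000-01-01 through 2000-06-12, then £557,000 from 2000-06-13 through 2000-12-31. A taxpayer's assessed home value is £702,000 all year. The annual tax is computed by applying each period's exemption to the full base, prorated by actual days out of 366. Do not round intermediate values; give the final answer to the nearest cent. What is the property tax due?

£2,982.08

2000-01-01 to 2000-06-12: 164 days, exemption £655,000 → (£702,000 − £655,000) × 2.95% × 164/366 = £621.2732
2000-06-13 to 2000-12-31: 202 days, exemption £557,000 → (£702,000 − £557,000) × 2.95% × 202/366 = £2,360.8060
Total = £2,982.0792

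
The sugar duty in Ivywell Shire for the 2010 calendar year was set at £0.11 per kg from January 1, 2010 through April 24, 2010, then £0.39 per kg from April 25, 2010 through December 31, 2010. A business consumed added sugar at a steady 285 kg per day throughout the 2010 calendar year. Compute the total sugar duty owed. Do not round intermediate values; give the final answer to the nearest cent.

January 1 – April 24, 2010: 114 days × 285 kg/day = 32,490 kg at £0.11/kg → £3,573.90
April 25 – December 31, 2010: 251 days × 285 kg/day = 71,535 kg at £0.39/kg → £27,898.65

£31,472.55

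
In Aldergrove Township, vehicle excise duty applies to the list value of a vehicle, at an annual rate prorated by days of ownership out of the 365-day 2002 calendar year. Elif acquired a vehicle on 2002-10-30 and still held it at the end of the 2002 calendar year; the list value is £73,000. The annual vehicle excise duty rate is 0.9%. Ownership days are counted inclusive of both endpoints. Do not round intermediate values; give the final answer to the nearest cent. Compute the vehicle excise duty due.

£113.40

Days held (2002-10-30 to 2002-12-31): 63 out of 365
Tax = £73,000 × 0.9% × 63/365 = £113.4000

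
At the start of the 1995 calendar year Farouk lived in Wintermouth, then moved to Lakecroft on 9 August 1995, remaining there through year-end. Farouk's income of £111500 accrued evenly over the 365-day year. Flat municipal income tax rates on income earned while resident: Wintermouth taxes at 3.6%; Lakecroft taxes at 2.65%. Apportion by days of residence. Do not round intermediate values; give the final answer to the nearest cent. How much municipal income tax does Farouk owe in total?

Wintermouth, 1 January – 8 August 1995: 220 days → £111500 × 3.6% × 220/365 = £2419.3973
Lakecroft, 9 August – 31 December 1995: 145 days → £111500 × 2.65% × 145/365 = £1173.8048
Total = £3593.2021

£3593.20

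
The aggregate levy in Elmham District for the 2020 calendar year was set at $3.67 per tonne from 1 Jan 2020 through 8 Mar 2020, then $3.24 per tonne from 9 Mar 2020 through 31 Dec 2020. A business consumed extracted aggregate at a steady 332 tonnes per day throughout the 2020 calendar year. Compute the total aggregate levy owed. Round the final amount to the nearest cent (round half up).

$403,406.56

1 Jan – 8 Mar 2020: 68 days × 332 tonnes/day = 22,576 tonnes at $3.67/tonne → $82,853.92
9 Mar – 31 Dec 2020: 298 days × 332 tonnes/day = 98,936 tonnes at $3.24/tonne → $320,552.64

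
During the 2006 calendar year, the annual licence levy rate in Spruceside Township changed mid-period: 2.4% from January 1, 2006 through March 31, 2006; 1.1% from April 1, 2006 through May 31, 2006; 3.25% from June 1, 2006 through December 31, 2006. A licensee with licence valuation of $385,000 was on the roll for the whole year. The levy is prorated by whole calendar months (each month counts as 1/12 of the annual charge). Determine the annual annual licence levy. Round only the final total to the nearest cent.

$10,314.79

January 1 – March 31, 2006: 3 months at 2.4% → $385,000 × 2.4% × 3/12 = $2,310.0000
April 1 – May 31, 2006: 2 months at 1.1% → $385,000 × 1.1% × 2/12 = $705.8333
June 1 – December 31, 2006: 7 months at 3.25% → $385,000 × 3.25% × 7/12 = $7,298.9583
Total = $10,314.7917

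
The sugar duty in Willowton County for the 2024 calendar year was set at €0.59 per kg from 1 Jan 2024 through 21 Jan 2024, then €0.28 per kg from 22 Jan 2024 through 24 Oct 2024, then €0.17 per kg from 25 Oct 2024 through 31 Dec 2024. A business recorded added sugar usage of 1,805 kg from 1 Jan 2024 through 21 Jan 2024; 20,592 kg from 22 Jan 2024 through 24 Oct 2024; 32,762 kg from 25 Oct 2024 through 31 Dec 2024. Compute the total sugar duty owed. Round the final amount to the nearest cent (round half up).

1 Jan – 21 Jan 2024: 1,805 kg at €0.59/kg → €1,064.95
22 Jan – 24 Oct 2024: 20,592 kg at €0.28/kg → €5,765.76
25 Oct – 31 Dec 2024: 32,762 kg at €0.17/kg → €5,569.54

€12,400.25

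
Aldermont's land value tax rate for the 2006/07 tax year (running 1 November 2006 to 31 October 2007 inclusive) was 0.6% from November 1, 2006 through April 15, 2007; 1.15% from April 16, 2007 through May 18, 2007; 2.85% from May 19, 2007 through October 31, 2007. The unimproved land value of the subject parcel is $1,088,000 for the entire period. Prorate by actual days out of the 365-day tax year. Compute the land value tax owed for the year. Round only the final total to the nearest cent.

$18,202.39

November 1, 2006 – April 15, 2007: 166 days at 0.6% → $1,088,000 × 0.6% × 166/365 = $2,968.8986
April 16 – May 18, 2007: 33 days at 1.15% → $1,088,000 × 1.15% × 33/365 = $1,131.2219
May 19 – October 31, 2007: 166 days at 2.85% → $1,088,000 × 2.85% × 166/365 = $14,102.2685
Total = $18,202.3890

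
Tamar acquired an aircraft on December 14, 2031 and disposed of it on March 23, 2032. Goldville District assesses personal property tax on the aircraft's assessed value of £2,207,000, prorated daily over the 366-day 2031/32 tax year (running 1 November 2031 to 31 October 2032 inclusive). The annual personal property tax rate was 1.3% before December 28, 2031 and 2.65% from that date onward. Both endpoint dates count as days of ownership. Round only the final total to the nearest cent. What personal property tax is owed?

December 14 – December 27, 2031: 14 days at 1.3% → £2,207,000 × 1.3% × 14/366 = £1,097.4699
December 28, 2031 – March 23, 2032: 87 days at 2.65% → £2,207,000 × 2.65% × 87/366 = £13,902.2910
Total = £14,999.7609

£14,999.76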